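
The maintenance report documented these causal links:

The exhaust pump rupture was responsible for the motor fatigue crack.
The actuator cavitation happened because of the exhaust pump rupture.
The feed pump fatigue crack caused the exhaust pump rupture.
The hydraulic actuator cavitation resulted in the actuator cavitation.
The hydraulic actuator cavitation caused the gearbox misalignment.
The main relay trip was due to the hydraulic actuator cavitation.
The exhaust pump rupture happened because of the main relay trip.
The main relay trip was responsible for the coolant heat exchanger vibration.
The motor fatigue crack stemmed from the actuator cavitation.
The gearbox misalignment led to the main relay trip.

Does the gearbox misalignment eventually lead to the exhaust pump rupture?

There is a causal chain: the gearbox misalignment → the main relay trip → the exhaust pump rupture.

Yes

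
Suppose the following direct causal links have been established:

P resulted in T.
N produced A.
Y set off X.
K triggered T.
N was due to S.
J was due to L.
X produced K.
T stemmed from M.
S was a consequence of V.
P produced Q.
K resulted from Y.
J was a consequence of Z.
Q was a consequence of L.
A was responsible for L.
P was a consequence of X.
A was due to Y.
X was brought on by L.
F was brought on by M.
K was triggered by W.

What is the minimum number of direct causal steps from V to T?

7

Shortest chain: V → S → N → A → L → X → K → T.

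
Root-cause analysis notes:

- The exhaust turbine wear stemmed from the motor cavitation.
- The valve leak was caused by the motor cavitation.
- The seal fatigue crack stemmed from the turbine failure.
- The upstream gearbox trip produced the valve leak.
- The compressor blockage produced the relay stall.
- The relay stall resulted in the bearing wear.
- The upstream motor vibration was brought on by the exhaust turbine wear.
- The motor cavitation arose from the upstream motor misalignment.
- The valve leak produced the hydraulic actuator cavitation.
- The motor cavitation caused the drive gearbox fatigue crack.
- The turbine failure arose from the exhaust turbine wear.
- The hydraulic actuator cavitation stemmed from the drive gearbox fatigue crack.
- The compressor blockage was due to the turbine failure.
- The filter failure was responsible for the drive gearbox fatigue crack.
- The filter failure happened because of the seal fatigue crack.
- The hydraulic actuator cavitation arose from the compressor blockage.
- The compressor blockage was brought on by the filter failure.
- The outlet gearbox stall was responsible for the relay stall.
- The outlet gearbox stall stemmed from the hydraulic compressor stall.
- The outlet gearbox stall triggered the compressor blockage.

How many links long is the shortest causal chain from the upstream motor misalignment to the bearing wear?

Shortest chain: the upstream motor misalignment → the motor cavitation → the exhaust turbine wear → the turbine failure → the compressor blockage → the relay stall → the bearing wear.

6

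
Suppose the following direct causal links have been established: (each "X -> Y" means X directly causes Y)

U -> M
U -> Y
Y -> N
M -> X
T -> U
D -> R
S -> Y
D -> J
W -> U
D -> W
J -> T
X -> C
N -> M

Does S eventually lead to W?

No

S leads to Y, N, M, X, C; W is not among them.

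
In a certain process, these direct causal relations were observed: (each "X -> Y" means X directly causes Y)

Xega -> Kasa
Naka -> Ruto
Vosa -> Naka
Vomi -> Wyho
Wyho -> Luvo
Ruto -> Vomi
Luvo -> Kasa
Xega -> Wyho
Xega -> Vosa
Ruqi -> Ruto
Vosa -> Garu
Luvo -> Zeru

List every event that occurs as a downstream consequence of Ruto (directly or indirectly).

Direct effects: Vomi.
2 steps out: Wyho.
3 steps out: Luvo.
4 steps out: Zeru, Kasa.
Not reachable from it: Ruqi, Xega, Vosa, Garu, Naka.

Kasa, Luvo, Vomi, Wyho, Zeru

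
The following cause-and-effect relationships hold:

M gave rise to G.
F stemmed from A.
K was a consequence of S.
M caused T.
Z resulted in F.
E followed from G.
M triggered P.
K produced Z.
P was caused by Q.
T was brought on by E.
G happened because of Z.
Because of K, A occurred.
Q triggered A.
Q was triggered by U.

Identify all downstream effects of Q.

A, F, P

Direct effects: A, P.
2 steps out: F.
Not reachable from it: S, K, M, Z, G, U, E, T.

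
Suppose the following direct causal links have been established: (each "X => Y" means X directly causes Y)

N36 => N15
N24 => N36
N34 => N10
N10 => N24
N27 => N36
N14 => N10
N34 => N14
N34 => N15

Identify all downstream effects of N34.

Direct effects: N14, N10, N15.
2 steps out: N24.
3 steps out: N36.
Not reachable from it: N27.

N10, N14, N15, N24, N36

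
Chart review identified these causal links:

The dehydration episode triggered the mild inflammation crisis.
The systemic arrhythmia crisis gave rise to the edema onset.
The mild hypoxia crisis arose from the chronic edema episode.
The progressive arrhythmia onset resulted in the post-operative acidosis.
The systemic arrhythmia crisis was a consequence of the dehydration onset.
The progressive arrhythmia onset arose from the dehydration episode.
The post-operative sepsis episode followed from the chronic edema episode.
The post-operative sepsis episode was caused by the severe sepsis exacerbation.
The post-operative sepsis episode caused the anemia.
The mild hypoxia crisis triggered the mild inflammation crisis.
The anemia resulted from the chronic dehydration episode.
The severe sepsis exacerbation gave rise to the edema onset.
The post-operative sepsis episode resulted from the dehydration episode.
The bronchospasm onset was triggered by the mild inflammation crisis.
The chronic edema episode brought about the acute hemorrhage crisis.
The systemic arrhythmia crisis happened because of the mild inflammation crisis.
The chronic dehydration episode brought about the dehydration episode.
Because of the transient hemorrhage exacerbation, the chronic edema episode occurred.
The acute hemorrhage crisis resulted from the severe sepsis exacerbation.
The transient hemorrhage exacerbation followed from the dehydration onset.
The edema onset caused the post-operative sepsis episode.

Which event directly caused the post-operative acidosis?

the progressive arrhythmia onset

Upstream contributors include the chronic dehydration episode, the dehydration episode, but only the progressive arrhythmia onset feeds directly into the post-operative acidosis.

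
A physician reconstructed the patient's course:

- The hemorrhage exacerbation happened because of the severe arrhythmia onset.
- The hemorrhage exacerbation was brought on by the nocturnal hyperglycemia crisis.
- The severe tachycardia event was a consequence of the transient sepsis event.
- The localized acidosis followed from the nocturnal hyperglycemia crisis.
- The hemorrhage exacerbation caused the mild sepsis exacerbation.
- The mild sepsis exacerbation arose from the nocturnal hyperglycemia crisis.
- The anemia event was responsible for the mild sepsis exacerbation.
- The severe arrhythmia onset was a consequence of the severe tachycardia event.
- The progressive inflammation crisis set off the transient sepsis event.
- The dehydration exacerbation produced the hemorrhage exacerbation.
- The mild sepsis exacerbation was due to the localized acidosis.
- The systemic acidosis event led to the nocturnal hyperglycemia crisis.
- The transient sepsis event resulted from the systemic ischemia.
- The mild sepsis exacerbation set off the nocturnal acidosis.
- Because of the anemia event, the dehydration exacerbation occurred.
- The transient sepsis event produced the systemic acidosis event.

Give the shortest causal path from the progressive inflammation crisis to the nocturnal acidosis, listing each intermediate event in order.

the progressive inflammation crisis → the transient sepsis event
the transient sepsis event → the systemic acidosis event
the systemic acidosis event → the nocturnal hyperglycemia crisis
the nocturnal hyperglycemia crisis → the mild sepsis exacerbation
the mild sepsis exacerbation → the nocturnal acidosis
Length: 5 steps.

the progressive inflammation crisis → the transient sepsis event → the systemic acidosis event → the nocturnal hyperglycemia crisis → the mild sepsis exacerbation → the nocturnal acidosis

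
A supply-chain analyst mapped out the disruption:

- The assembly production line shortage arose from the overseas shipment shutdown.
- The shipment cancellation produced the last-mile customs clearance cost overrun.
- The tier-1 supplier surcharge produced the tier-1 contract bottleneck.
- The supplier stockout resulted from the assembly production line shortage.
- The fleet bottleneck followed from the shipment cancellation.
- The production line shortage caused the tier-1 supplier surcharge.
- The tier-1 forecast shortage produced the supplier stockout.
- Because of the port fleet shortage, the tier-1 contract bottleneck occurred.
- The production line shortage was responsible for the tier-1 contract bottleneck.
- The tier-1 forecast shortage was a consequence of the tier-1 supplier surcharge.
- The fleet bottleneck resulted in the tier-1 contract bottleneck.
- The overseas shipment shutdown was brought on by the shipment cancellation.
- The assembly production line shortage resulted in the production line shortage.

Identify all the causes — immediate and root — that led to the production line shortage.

Immediate cause of the production line shortage: the assembly production line shortage.
Further upstream: the shipment cancellation, the overseas shipment shutdown.

the assembly production line shortage, the overseas shipment shutdown, the shipment cancellation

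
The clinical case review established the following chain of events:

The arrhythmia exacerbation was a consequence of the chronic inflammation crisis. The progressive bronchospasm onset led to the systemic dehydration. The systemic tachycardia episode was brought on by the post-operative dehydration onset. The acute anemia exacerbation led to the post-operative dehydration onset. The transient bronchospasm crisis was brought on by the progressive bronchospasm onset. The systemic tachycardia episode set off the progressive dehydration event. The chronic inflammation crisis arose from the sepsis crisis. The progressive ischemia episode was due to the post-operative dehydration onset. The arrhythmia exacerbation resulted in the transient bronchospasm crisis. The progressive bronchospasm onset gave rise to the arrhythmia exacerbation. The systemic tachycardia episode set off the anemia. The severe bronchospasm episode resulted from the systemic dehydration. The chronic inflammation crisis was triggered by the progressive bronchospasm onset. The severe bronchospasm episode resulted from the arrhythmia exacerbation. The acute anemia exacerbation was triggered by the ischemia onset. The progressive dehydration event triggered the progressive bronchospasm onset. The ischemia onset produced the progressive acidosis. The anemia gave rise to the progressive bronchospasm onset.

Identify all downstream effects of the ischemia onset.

the acute anemia exacerbation, the anemia, the arrhythmia exacerbation, the chronic inflammation crisis, the post-operative dehydration onset, the progressive acidosis, the progressive bronchospasm onset, the progressive dehydration event, the progressive ischemia episode, the severe bronchospasm episode, the systemic dehydration, the systemic tachycardia episode, the transient bronchospasm crisis

Direct effects: the acute anemia exacerbation, the progressive acidosis.
2 steps out: the post-operative dehydration onset.
3 steps out: the systemic tachycardia episode, the progressive ischemia episode.
4 steps out: the progressive dehydration event, the anemia.
5 steps out: the progressive bronchospasm onset.
6 steps out: the chronic inflammation crisis, the systemic dehydration, the arrhythmia exacerbation, the transient bronchospasm crisis.
7 steps out: the severe bronchospasm episode.
Not reachable from it: the sepsis crisis.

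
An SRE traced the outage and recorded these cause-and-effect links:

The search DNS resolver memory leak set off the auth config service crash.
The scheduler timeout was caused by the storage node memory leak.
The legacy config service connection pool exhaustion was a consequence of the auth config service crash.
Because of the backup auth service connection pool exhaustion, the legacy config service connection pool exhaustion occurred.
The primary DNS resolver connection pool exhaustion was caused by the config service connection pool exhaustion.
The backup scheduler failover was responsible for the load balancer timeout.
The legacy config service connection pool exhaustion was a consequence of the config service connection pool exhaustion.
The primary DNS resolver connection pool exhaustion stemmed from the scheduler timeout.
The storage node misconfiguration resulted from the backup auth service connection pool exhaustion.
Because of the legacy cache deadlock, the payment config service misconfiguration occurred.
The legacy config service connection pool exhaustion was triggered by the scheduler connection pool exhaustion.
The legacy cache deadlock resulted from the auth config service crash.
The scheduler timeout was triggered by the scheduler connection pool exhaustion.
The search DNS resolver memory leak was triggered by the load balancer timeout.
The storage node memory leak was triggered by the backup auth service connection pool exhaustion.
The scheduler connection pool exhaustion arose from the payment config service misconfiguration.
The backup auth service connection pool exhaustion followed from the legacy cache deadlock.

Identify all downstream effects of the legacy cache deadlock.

the backup auth service connection pool exhaustion, the legacy config service connection pool exhaustion, the payment config service misconfiguration, the primary DNS resolver connection pool exhaustion, the scheduler connection pool exhaustion, the scheduler timeout, the storage node memory leak, the storage node misconfiguration

Direct effects: the payment config service misconfiguration, the backup auth service connection pool exhaustion.
2 steps out: the scheduler connection pool exhaustion, the storage node misconfiguration, the storage node memory leak, the legacy config service connection pool exhaustion.
3 steps out: the scheduler timeout.
4 steps out: the primary DNS resolver connection pool exhaustion.
Not reachable from it: the backup scheduler failover, the load balancer timeout, the search DNS resolver memory leak, the auth config service crash, the config service connection pool exhaustion.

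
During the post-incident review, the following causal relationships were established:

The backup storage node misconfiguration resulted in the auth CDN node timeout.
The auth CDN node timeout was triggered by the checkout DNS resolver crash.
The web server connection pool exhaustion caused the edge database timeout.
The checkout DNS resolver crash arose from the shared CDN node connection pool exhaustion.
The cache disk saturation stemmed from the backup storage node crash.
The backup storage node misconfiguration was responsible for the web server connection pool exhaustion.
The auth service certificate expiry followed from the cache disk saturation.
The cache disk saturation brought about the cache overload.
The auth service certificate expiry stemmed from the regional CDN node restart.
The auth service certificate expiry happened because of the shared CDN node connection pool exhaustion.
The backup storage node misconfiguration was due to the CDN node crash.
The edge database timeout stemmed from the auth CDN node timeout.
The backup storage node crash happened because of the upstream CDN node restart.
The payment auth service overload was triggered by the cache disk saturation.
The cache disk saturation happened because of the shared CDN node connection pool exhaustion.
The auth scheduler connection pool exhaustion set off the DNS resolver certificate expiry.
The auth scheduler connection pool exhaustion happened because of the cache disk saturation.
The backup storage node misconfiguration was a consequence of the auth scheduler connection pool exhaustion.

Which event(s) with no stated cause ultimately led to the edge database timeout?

Tracing upstream from the edge database timeout: the edge database timeout ← the auth CDN node timeout ← the checkout DNS resolver crash ← the shared CDN node connection pool exhaustion.
A separate upstream branch: the edge database timeout ← the web server connection pool exhaustion ← the backup storage node misconfiguration ← the auth scheduler connection pool exhaustion ← the cache disk saturation ← the backup storage node crash ← the upstream CDN node restart.
A separate upstream branch: the edge database timeout ← the web server connection pool exhaustion ← the backup storage node misconfiguration ← the CDN node crash.
Each of those chain origins has no stated cause.

the CDN node crash, the shared CDN node connection pool exhaustion, the upstream CDN node restart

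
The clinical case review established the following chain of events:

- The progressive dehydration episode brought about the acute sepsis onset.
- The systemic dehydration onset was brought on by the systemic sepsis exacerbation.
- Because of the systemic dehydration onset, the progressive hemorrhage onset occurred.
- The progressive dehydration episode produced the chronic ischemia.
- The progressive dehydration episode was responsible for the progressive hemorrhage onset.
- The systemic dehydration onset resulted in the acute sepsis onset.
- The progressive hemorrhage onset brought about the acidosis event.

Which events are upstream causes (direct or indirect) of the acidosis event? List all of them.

the progressive dehydration episode, the progressive hemorrhage onset, the systemic dehydration onset, the systemic sepsis exacerbation

Immediate cause of the acidosis event: the progressive hemorrhage onset.
Further upstream: the systemic sepsis exacerbation, the progressive dehydration episode, the systemic dehydration onset.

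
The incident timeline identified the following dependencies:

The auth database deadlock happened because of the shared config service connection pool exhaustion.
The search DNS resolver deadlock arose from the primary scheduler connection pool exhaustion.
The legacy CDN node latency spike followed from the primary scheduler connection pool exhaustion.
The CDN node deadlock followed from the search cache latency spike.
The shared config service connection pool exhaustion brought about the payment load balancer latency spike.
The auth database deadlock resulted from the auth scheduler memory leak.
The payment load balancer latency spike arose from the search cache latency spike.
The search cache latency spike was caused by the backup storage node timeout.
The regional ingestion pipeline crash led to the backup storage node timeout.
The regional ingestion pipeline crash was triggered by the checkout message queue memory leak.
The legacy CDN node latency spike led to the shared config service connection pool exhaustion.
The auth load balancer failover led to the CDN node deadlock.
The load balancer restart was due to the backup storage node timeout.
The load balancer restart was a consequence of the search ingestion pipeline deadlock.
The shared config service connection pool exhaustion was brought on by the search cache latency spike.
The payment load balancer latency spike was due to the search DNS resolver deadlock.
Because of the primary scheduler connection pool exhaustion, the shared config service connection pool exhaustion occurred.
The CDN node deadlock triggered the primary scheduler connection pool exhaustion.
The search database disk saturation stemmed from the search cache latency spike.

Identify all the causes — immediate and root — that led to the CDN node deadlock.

Immediate causes of the CDN node deadlock: the auth load balancer failover, the search cache latency spike.
Further upstream: the checkout message queue memory leak, the regional ingestion pipeline crash, the backup storage node timeout.

the auth load balancer failover, the backup storage node timeout, the checkout message queue memory leak, the regional ingestion pipeline crash, the search cache latency spike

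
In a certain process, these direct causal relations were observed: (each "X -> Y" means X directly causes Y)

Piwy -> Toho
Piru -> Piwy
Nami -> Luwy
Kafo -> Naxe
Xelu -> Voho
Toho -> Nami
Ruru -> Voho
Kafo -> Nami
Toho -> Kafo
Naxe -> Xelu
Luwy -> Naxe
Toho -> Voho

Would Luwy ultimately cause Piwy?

No

Luwy leads to Naxe, Xelu, Voho; Piwy is not among them.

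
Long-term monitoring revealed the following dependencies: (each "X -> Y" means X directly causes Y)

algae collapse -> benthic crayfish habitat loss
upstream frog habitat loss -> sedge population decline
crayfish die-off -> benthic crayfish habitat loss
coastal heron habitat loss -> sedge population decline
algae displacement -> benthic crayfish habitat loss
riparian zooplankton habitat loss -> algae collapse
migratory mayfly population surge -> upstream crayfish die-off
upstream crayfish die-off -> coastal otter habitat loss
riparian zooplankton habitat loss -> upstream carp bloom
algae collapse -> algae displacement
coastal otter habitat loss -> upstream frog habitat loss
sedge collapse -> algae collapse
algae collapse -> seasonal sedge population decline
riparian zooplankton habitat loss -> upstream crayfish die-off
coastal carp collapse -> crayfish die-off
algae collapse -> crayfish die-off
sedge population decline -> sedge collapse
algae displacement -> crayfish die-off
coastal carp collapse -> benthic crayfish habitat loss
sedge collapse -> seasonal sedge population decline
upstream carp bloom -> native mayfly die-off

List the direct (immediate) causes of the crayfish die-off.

the algae collapse, the algae displacement, the coastal carp collapse

Upstream contributors include the riparian zooplankton habitat loss, the coastal heron habitat loss, the migratory mayfly population surge, the upstream crayfish die-off, the coastal otter habitat loss, the upstream frog habitat loss, the sedge population decline, the sedge collapse, but only the algae collapse, the algae displacement, the coastal carp collapse feed directly into the crayfish die-off.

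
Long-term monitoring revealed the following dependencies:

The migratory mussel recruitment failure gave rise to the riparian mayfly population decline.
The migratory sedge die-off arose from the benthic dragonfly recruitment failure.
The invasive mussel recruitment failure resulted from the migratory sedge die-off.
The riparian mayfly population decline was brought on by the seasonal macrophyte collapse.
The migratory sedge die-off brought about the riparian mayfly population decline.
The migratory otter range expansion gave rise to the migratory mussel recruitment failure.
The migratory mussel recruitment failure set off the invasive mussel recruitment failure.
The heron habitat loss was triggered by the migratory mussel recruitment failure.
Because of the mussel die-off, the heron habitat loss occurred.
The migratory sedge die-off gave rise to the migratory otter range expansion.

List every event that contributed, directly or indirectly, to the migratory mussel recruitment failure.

Immediate cause of the migratory mussel recruitment failure: the migratory otter range expansion.
Further upstream: the benthic dragonfly recruitment failure, the migratory sedge die-off.

the benthic dragonfly recruitment failure, the migratory otter range expansion, the migratory sedge die-off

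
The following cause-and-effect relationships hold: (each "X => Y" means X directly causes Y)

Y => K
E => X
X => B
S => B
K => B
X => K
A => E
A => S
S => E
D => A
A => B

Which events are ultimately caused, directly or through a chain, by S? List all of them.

B, E, K, X

Direct effects: E, B.
2 steps out: X.
3 steps out: K.
Not reachable from it: D, A, Y.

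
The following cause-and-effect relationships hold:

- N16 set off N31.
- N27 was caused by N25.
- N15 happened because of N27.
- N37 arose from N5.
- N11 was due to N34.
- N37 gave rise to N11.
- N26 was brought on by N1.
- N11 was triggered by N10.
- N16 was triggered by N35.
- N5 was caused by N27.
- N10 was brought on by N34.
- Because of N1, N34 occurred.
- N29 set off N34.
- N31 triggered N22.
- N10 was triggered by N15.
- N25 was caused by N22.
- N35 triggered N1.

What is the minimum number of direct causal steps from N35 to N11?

3

Shortest chain: N35 → N1 → N34 → N11.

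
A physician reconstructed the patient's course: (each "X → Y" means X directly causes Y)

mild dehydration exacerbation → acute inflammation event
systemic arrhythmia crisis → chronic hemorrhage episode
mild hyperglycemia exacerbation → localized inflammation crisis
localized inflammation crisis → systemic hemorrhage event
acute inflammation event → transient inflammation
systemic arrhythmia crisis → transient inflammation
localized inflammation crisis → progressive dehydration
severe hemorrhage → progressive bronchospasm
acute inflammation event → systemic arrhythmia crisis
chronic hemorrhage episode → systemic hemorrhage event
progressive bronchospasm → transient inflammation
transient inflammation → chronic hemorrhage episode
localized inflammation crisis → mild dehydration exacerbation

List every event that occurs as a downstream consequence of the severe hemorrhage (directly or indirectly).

Direct effects: the progressive bronchospasm.
2 steps out: the transient inflammation.
3 steps out: the chronic hemorrhage episode.
4 steps out: the systemic hemorrhage event.
Not reachable from it: the mild hyperglycemia exacerbation, the localized inflammation crisis, the progressive dehydration, the mild dehydration exacerbation, the acute inflammation event, the systemic arrhythmia crisis.

the chronic hemorrhage episode, the progressive bronchospasm, the systemic hemorrhage event, the transient inflammation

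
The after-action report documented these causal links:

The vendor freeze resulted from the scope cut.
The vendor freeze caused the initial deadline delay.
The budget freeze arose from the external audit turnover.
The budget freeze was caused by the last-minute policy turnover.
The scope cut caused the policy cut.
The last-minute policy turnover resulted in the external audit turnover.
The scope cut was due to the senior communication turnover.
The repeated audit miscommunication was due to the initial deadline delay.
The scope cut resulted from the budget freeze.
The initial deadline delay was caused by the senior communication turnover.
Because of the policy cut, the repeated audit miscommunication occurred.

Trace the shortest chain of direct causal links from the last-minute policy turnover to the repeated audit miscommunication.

the last-minute policy turnover → the budget freeze
the budget freeze → the scope cut
the scope cut → the policy cut
the policy cut → the repeated audit miscommunication
Length: 4 steps.

the last-minute policy turnover → the budget freeze → the scope cut → the policy cut → the repeated audit miscommunication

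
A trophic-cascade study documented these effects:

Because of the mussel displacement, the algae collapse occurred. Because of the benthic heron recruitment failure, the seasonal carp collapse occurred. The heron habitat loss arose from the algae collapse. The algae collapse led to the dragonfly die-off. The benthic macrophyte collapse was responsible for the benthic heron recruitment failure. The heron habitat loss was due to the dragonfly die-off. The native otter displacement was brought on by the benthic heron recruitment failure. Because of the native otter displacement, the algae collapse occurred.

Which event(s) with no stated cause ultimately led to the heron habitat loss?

the benthic macrophyte collapse, the mussel displacement

Tracing upstream from the heron habitat loss: the heron habitat loss ← the algae collapse ← the native otter displacement ← the benthic heron recruitment failure ← the benthic macrophyte collapse.
A separate upstream branch: the heron habitat loss ← the algae collapse ← the mussel displacement.
Each of those chain origins has no stated cause.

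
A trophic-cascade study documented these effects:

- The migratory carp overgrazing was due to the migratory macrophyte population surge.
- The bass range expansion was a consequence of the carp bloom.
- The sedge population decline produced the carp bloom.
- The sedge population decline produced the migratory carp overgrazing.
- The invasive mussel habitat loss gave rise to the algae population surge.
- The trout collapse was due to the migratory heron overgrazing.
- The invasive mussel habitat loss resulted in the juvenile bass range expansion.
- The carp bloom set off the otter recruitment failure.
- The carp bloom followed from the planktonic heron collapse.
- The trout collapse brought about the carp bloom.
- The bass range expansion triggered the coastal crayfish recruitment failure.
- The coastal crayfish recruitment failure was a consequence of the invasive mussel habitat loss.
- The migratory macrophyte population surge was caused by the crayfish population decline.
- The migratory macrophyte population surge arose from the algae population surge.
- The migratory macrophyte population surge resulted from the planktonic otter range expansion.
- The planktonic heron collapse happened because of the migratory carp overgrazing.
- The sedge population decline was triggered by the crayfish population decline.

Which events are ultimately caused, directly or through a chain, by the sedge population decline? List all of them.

Direct effects: the migratory carp overgrazing, the carp bloom.
2 steps out: the planktonic heron collapse, the otter recruitment failure, the bass range expansion.
3 steps out: the coastal crayfish recruitment failure.
Not reachable from it: the migratory heron overgrazing, the crayfish population decline, the planktonic otter range expansion, the invasive mussel habitat loss, the algae population surge, the migratory macrophyte population surge, the juvenile bass range expansion, the trout collapse.

the bass range expansion, the carp bloom, the coastal crayfish recruitment failure, the migratory carp overgrazing, the otter recruitment failure, the planktonic heron collapse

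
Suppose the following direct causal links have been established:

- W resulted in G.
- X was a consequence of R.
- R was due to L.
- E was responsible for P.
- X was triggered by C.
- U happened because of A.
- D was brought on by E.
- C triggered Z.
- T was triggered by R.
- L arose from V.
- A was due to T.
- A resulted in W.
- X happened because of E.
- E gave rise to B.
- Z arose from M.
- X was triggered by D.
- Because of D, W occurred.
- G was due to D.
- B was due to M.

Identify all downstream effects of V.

A, G, L, R, T, U, W, X

Direct effects: L.
2 steps out: R.
3 steps out: T, X.
4 steps out: A.
5 steps out: U, W.
6 steps out: G.
Not reachable from it: E, P, D, C, M, Z, B.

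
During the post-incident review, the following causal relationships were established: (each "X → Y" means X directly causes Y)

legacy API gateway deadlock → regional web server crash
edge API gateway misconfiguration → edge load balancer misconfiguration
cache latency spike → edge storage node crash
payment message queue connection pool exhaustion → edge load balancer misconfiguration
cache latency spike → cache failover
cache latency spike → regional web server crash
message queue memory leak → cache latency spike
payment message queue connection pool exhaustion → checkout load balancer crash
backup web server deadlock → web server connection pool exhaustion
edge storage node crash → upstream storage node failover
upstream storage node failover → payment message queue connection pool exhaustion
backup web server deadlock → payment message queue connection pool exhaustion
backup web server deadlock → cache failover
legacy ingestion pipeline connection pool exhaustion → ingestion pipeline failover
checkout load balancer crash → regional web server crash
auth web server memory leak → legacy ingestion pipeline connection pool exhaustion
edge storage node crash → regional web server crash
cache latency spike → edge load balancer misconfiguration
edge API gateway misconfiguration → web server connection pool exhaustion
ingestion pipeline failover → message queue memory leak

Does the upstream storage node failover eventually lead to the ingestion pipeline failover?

No

The upstream storage node failover leads to the payment message queue connection pool exhaustion, the edge load balancer misconfiguration, the checkout load balancer crash, the regional web server crash; the ingestion pipeline failover is not among them.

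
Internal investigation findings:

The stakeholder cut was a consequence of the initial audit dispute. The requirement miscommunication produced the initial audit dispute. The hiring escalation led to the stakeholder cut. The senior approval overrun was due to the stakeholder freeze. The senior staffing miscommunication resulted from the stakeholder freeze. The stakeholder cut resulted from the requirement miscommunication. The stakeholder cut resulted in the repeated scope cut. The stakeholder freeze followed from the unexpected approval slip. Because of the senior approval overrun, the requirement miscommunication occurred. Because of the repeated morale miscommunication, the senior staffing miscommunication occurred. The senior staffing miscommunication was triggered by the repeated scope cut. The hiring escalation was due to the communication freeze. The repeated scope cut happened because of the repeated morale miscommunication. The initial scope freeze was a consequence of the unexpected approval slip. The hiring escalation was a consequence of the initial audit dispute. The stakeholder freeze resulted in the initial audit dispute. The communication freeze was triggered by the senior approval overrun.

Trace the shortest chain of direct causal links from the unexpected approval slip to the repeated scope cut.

the unexpected approval slip → the stakeholder freeze
the stakeholder freeze → the initial audit dispute
the initial audit dispute → the stakeholder cut
the stakeholder cut → the repeated scope cut
Length: 4 steps.

the unexpected approval slip → the stakeholder freeze → the initial audit dispute → the stakeholder cut → the repeated scope cut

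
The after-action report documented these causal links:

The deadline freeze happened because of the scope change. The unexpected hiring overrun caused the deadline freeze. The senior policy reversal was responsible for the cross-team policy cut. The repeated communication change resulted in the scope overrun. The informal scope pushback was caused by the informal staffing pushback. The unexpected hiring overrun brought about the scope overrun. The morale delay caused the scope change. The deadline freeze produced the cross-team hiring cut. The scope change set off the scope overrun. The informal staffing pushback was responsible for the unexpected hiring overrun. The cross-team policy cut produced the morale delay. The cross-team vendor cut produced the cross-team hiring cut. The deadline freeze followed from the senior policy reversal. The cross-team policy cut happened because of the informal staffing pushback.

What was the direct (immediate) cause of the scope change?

the morale delay

Upstream contributors include the informal staffing pushback, the senior policy reversal, the cross-team policy cut, but only the morale delay feeds directly into the scope change.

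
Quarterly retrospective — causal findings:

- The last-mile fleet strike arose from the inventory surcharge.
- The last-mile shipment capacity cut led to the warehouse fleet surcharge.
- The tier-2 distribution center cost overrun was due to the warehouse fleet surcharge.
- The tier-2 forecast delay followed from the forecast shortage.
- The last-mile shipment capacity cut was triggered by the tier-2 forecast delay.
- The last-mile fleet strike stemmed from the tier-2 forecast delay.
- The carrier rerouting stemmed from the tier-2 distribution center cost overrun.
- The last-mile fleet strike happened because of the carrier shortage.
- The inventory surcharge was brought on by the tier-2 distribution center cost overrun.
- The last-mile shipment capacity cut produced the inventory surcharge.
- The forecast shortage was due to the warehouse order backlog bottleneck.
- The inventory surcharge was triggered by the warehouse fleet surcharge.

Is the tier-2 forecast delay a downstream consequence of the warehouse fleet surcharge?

No

The warehouse fleet surcharge leads to the tier-2 distribution center cost overrun, the inventory surcharge, the last-mile fleet strike, the carrier rerouting; the tier-2 forecast delay is not among them.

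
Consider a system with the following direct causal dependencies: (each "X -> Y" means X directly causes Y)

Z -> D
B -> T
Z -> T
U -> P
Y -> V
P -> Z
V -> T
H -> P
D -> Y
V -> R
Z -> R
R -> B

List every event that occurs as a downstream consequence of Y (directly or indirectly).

B, R, T, V

Direct effects: V.
2 steps out: R, T.
3 steps out: B.
Not reachable from it: U, H, P, Z, D.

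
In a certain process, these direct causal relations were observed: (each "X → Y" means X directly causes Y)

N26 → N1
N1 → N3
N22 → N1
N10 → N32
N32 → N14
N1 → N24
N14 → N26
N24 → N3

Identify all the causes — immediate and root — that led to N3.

N1, N10, N14, N22, N24, N26, N32

Immediate causes of N3: N1, N24.
Further upstream: N10, N32, N14, N26, N22.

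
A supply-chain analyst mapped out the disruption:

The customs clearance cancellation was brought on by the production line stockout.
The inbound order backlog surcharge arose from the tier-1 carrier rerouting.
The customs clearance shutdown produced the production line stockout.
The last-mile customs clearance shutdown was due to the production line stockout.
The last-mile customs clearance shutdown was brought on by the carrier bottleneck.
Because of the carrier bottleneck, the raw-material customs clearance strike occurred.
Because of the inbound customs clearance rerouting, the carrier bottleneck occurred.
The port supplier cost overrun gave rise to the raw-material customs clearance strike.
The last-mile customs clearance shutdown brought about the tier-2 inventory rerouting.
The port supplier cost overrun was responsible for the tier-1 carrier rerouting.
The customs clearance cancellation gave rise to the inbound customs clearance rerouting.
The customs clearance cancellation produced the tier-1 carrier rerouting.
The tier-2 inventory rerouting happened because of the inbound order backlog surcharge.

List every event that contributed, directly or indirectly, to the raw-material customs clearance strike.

the carrier bottleneck, the customs clearance cancellation, the customs clearance shutdown, the inbound customs clearance rerouting, the port supplier cost overrun, the production line stockout

Immediate causes of the raw-material customs clearance strike: the port supplier cost overrun, the carrier bottleneck.
Further upstream: the customs clearance shutdown, the production line stockout, the customs clearance cancellation, the inbound customs clearance rerouting.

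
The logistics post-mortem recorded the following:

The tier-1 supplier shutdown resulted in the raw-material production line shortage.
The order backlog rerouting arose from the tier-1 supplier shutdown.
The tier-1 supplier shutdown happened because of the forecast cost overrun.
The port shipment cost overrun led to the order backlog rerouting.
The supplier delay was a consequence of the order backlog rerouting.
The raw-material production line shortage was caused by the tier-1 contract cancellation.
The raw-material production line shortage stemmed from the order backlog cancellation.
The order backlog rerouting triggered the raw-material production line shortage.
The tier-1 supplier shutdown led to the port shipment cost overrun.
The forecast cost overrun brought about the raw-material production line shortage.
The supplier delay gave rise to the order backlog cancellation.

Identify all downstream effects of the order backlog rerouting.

the order backlog cancellation, the raw-material production line shortage, the supplier delay

Direct effects: the supplier delay, the raw-material production line shortage.
2 steps out: the order backlog cancellation.
Not reachable from it: the forecast cost overrun, the tier-1 supplier shutdown, the port shipment cost overrun, the tier-1 contract cancellation.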